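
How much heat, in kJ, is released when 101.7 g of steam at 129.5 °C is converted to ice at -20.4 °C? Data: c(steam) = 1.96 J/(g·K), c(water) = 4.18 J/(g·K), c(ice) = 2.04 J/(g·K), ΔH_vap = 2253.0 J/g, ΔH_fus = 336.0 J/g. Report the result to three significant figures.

q1 (cool steam 129.5→100 °C): 101.7 × 1.96 × 29.5 = 5880 J
q2 (condense at 100 °C): 101.7 × 2253.0 = 229130 J
q3 (cool water 100→0 °C): 101.7 × 4.18 × 100.0 = 42511 J
q4 (freeze at 0 °C): 101.7 × 336.0 = 34171 J
q5 (cool ice 0→-20.4 °C): 101.7 × 2.04 × 20.4 = 4232 J
Total: 5880 + 229130 + 42511 + 34171 + 4232 = 315924 J = 316 kJ

q = 316 kJ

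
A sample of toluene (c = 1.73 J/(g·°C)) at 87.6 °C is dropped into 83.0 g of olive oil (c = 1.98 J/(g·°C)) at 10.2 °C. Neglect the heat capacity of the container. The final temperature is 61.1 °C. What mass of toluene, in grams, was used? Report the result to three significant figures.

m = 182 g

q_gained = (83.0 × 1.98) × (61.1 − 10.2) = 8365 J
q_lost = m × 1.73 × (87.6 − 61.1) = 45.845 m
m = 8365 / 45.845 = 182 g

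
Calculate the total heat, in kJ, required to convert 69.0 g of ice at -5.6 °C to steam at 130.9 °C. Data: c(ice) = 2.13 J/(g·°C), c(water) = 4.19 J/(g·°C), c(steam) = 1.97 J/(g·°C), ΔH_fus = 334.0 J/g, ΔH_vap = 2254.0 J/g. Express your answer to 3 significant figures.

q = 213 kJ

q1 (heat ice -5.6→0.0 °C): 69.0 × 2.13 × 5.6 = 823 J
q2 (melt at 0 °C): 69.0 × 334.0 = 23046 J
q3 (heat water 0.0→100.0 °C): 69.0 × 4.19 × 100.0 = 28911 J
q4 (vaporize at 100 °C): 69.0 × 2254.0 = 155526 J
q5 (heat steam 100.0→130.9 °C): 69.0 × 1.97 × 30.9 = 4200 J
Total: 823 + 23046 + 28911 + 155526 + 4200 = 212506 J = 213 kJ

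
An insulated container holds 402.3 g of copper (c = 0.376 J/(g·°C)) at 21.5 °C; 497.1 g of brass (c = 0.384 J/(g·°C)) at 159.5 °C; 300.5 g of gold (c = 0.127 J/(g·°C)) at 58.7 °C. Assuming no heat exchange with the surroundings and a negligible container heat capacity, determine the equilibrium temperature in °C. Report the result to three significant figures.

T_f = 94.5 °C

Σ mᵢcᵢ(T − Tᵢ) = 0  ⇒  T = Σ mᵢcᵢTᵢ / Σ mᵢcᵢ
Σ mᵢcᵢ = 402.3×0.376 + 497.1×0.384 + 300.5×0.127 = 380.3147
Σ mᵢcᵢTᵢ = 151.2648×21.5 + 190.8864×159.5 + 38.1635×58.7 = 35939
T = 35939 / 380.3147 = 94.50 °C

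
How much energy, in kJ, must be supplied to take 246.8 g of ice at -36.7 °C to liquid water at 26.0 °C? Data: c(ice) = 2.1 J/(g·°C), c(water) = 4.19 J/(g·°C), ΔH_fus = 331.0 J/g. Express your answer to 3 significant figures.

q = 128 kJ

q1 (heat ice -36.7→0.0 °C): 246.8 × 2.1 × 36.7 = 19021 J
q2 (melt at 0 °C): 246.8 × 331.0 = 81691 J
q3 (heat water 0.0→26.0 °C): 246.8 × 4.19 × 26.0 = 26886 J
Total: 19021 + 81691 + 26886 = 127598 J = 128 kJ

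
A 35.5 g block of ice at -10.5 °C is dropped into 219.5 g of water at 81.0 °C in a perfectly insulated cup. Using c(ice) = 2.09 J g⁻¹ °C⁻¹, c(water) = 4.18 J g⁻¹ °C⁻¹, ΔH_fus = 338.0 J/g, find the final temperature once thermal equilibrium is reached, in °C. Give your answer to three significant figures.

T_f = 57.7 °C

Heat to bring ice to 0 °C and melt it: q₁ = 35.5×2.09×10.5 + 35.5×338.0 = 12778 J
Heat the water can supply cooling to 0 °C: 219.5×4.18×81.0 = 74318.3 J > q₁, so all ice melts.
Energy balance: 219.5×4.18×(81.0 − T) = 12778 + 35.5×4.18×(T − 0)
917.51(81.0 − T) = 12778 + 148.39 T
74318.3 − 12778 = 1065.90 T
T = 61540.3 / 1065.90 = 57.74 °C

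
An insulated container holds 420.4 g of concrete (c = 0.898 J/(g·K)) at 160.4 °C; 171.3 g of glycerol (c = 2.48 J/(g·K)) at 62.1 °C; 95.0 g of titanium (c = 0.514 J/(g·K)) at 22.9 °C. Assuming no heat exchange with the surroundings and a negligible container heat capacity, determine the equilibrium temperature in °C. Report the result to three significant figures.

Σ mᵢcᵢ(T − Tᵢ) = 0  ⇒  T = Σ mᵢcᵢTᵢ / Σ mᵢcᵢ
Σ mᵢcᵢ = 420.4×0.898 + 171.3×2.48 + 95.0×0.514 = 851.1732
Σ mᵢcᵢTᵢ = 377.5192×160.4 + 424.824×62.1 + 48.83×22.9 = 88054
T = 88054 / 851.1732 = 103.45 °C

T_f = 103 °C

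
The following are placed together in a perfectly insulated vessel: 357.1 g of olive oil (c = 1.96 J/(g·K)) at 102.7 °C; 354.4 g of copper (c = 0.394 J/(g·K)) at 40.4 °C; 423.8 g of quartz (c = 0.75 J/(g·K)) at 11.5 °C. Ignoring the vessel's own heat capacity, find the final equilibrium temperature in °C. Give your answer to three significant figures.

Σ mᵢcᵢ(T − Tᵢ) = 0  ⇒  T = Σ mᵢcᵢTᵢ / Σ mᵢcᵢ
Σ mᵢcᵢ = 357.1×1.96 + 354.4×0.394 + 423.8×0.75 = 1157.3996
Σ mᵢcᵢTᵢ = 699.916×102.7 + 139.6336×40.4 + 317.85×11.5 = 81178
T = 81178 / 1157.3996 = 70.14 °C

T_f = 70.1 °C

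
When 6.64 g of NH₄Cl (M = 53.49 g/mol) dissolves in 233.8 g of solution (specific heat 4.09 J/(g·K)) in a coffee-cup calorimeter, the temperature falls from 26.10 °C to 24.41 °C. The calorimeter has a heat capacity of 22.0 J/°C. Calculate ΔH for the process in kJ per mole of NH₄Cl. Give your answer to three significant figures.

|ΔT| = |24.41 − 26.10| = 1.69 °C
|q_surr| = (233.8 × 4.09 + 22.0) × 1.69 = 978.242 × 1.69 = 1653 J
n(NH₄Cl) = 6.64 / 53.49 = 0.1241 mol
Temperature fell, so q_rxn = +|q_surr| = 1.653 kJ
ΔH = q_rxn / n = 13.32 kJ/mol

ΔH = 13.3 kJ/mol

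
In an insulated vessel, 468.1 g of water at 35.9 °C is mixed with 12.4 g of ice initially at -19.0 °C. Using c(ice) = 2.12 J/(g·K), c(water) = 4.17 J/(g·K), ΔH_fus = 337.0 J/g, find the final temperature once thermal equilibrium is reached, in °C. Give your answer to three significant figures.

Heat to bring ice to 0 °C and melt it: q₁ = 12.4×2.12×19.0 + 12.4×337.0 = 4678.3 J
Heat the water can supply cooling to 0 °C: 468.1×4.17×35.9 = 70076.0 J > q₁, so all ice melts.
Energy balance: 468.1×4.17×(35.9 − T) = 4678.3 + 12.4×4.17×(T − 0)
1951.977(35.9 − T) = 4678.3 + 51.708 T
70076.0 − 4678.3 = 2003.685 T
T = 65397.7 / 2003.685 = 32.64 °C

T_f = 32.6 °C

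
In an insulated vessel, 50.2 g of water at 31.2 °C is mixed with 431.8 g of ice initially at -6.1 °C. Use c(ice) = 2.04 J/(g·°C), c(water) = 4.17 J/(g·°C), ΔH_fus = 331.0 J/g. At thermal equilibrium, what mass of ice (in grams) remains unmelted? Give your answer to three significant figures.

m_ice remaining = 428 g

Heat to warm all ice to 0 °C: 431.8×2.04×6.1 = 5373.3 J
Heat released by water cooling to 0 °C: 50.2×4.17×31.2 = 6531.2 J
6531.2 J < 5373.3 + 431.8×331.0 = 148299.1 J, so not all ice melts; final T = 0 °C.
Heat left for melting: 6531.2 − 5373.3 = 1157.9 J
Mass melted = 1157.9 / 331.0 = 3.498 g
Ice remaining = 431.8 − 3.498 = 428.302 g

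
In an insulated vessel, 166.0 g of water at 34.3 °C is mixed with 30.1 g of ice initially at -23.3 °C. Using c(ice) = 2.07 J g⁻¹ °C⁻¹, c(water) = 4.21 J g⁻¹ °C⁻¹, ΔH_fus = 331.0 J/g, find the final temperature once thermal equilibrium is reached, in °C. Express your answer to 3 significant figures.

Heat to bring ice to 0 °C and melt it: q₁ = 30.1×2.07×23.3 + 30.1×331.0 = 11415 J
Heat the water can supply cooling to 0 °C: 166.0×4.21×34.3 = 23970.9 J > q₁, so all ice melts.
Energy balance: 166.0×4.21×(34.3 − T) = 11415 + 30.1×4.21×(T − 0)
698.86(34.3 − T) = 11415 + 126.721 T
23970.9 − 11415 = 825.581 T
T = 12555.9 / 825.581 = 15.21 °C

T_f = 15.2 °C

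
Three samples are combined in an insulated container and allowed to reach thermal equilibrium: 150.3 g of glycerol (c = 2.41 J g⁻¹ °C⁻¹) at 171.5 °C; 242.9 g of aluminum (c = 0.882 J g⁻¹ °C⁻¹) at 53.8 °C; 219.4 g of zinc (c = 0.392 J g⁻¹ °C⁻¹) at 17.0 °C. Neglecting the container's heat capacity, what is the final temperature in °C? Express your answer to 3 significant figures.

Σ mᵢcᵢ(T − Tᵢ) = 0  ⇒  T = Σ mᵢcᵢTᵢ / Σ mᵢcᵢ
Σ mᵢcᵢ = 150.3×2.41 + 242.9×0.882 + 219.4×0.392 = 662.4656
Σ mᵢcᵢTᵢ = 362.223×171.5 + 214.2378×53.8 + 86.0048×17.0 = 75109
T = 75109 / 662.4656 = 113.4 °C

T_f = 113 °C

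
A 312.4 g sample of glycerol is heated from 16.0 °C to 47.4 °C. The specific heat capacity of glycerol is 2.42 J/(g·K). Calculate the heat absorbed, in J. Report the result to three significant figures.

q = m c ΔT = 312.4 × 2.42 × (47.4 − 16.0)
q = 312.4 × 2.42 × 31.4 = 23740 J

q = 23700 J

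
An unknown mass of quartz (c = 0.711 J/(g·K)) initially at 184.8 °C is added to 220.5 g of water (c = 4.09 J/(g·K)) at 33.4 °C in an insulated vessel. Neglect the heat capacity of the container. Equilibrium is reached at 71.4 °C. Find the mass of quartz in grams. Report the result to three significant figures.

q_gained = (220.5 × 4.09) × (71.4 − 33.4) = 34270 J
q_lost = m × 0.711 × (184.8 − 71.4) = 80.6274 m
m = 34270 / 80.6274 = 425 g

m = 425 g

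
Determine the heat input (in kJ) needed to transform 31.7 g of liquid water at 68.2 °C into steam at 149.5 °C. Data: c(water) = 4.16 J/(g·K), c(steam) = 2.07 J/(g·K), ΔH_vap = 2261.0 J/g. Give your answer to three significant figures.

q = 79.1 kJ

q1 (heat water 68.2→100.0 °C): 31.7 × 4.16 × 31.8 = 4194 J
q2 (vaporize at 100 °C): 31.7 × 2261.0 = 71674 J
q3 (heat steam 100.0→149.5 °C): 31.7 × 2.07 × 49.5 = 3248 J
Total: 4194 + 71674 + 3248 = 79116 J = 79.1 kJ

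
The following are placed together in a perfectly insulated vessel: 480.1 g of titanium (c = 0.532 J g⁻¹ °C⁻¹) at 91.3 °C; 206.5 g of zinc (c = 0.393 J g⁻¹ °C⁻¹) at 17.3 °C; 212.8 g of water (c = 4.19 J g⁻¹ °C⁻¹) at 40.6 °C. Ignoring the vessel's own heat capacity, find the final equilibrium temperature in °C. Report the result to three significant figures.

T_f = 49.6 °C

Σ mᵢcᵢ(T − Tᵢ) = 0  ⇒  T = Σ mᵢcᵢTᵢ / Σ mᵢcᵢ
Σ mᵢcᵢ = 480.1×0.532 + 206.5×0.393 + 212.8×4.19 = 1228.1997
Σ mᵢcᵢTᵢ = 255.4132×91.3 + 81.1545×17.3 + 891.632×40.6 = 60923
T = 60923 / 1228.1997 = 49.60 °C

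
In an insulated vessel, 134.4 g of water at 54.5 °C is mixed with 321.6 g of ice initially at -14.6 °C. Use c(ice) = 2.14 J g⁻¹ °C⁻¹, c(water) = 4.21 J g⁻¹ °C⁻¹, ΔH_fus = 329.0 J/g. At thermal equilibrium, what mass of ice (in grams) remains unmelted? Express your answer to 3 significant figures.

m_ice remaining = 258 g

Heat to warm all ice to 0 °C: 321.6×2.14×14.6 = 10048 J
Heat released by water cooling to 0 °C: 134.4×4.21×54.5 = 30837 J
30837 J < 10048 + 321.6×329.0 = 115854.4 J, so not all ice melts; final T = 0 °C.
Heat left for melting: 30837 − 10048 = 20789 J
Mass melted = 20789 / 329.0 = 63.19 g
Ice remaining = 321.6 − 63.19 = 258.41 g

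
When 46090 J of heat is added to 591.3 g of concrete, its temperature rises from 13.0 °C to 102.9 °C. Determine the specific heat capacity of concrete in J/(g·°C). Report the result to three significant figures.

c = 0.867 J/(g·°C)

c = q / (m ΔT) = 46090 / (591.3 × 89.9)
c = 46090 / 53157.87 = 0.867 J/(g·°C)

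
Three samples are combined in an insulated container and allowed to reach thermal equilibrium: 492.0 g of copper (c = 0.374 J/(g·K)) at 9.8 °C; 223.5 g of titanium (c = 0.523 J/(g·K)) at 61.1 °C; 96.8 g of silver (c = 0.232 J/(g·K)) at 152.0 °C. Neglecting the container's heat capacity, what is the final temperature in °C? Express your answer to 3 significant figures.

Σ mᵢcᵢ(T − Tᵢ) = 0  ⇒  T = Σ mᵢcᵢTᵢ / Σ mᵢcᵢ
Σ mᵢcᵢ = 492.0×0.374 + 223.5×0.523 + 96.8×0.232 = 323.3561
Σ mᵢcᵢTᵢ = 184.008×9.8 + 116.8905×61.1 + 22.4576×152.0 = 12359
T = 12359 / 323.3561 = 38.22 °C

T_f = 38.2 °C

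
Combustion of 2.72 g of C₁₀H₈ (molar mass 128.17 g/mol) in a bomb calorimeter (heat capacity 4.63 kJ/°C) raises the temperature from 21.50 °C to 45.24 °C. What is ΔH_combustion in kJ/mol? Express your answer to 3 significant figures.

ΔH = -5180 kJ/mol

ΔT = 45.24 − 21.50 = 23.74 °C
q_cal = C_cal × ΔT = 4.63 × 23.74 = 109.9162 kJ
n = 2.72 / 128.17 = 0.02122 mol
q_rxn = −q_cal = -109.9162 kJ
ΔH = -109.9162 / 0.02122 = -5180 kJ/mol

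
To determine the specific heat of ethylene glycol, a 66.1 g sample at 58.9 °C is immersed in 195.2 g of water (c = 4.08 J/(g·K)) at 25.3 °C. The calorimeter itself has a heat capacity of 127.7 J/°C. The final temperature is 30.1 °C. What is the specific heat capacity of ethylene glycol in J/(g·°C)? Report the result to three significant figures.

c = 2.33 J/(g·°C)

q_gained = (195.2 × 4.08 + 127.7) × (30.1 − 25.3) = 4436 J
q_lost = 66.1 × c × (58.9 − 30.1) = 1903.68 c
Set equal: c = 4436 / 1903.68 = 2.33 J/(g·°C)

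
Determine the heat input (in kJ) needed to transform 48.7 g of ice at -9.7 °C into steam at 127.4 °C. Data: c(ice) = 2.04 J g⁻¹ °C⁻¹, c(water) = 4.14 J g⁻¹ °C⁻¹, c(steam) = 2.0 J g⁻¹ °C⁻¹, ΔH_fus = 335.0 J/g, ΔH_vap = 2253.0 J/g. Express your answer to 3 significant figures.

q = 150 kJ

q1 (heat ice -9.7→0.0 °C): 48.7 × 2.04 × 9.7 = 964 J
q2 (melt at 0 °C): 48.7 × 335.0 = 16315 J
q3 (heat water 0.0→100.0 °C): 48.7 × 4.14 × 100.0 = 20162 J
q4 (vaporize at 100 °C): 48.7 × 2253.0 = 109721 J
q5 (heat steam 100.0→127.4 °C): 48.7 × 2.0 × 27.4 = 2669 J
Total: 964 + 16315 + 20162 + 109721 + 2669 = 149831 J = 150 kJ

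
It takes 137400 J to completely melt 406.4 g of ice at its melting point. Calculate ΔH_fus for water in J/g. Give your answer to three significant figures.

ΔH_fus = 338 J/g

ΔH_fus = q / m = 137400 / 406.4 = 338 J/g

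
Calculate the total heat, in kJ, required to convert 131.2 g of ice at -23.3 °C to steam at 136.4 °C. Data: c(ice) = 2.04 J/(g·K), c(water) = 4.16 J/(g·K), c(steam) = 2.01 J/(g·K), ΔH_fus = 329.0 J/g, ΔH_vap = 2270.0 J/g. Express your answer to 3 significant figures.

q1 (heat ice -23.3→0.0 °C): 131.2 × 2.04 × 23.3 = 6236 J
q2 (melt at 0 °C): 131.2 × 329.0 = 43165 J
q3 (heat water 0.0→100.0 °C): 131.2 × 4.16 × 100.0 = 54579 J
q4 (vaporize at 100 °C): 131.2 × 2270.0 = 297824 J
q5 (heat steam 100.0→136.4 °C): 131.2 × 2.01 × 36.4 = 9599 J
Total: 6236 + 43165 + 54579 + 297824 + 9599 = 411403 J = 411 kJ

q = 411 kJ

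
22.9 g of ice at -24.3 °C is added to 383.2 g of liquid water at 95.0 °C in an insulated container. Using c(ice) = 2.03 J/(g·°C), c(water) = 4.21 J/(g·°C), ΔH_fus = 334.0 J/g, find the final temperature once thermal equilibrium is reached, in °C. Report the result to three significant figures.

Heat to bring ice to 0 °C and melt it: q₁ = 22.9×2.03×24.3 + 22.9×334.0 = 8778.2 J
Heat the water can supply cooling to 0 °C: 383.2×4.21×95.0 = 153261 J > q₁, so all ice melts.
Energy balance: 383.2×4.21×(95.0 − T) = 8778.2 + 22.9×4.21×(T − 0)
1613.272(95.0 − T) = 8778.2 + 96.409 T
153261 − 8778.2 = 1709.681 T
T = 144482.8 / 1709.681 = 84.51 °C

T_f = 84.5 °C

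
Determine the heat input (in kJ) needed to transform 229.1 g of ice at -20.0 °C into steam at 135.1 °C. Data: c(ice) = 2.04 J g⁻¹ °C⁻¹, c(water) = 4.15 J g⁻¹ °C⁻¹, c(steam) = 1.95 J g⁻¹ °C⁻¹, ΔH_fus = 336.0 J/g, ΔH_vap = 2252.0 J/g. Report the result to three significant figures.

q = 713 kJ

q1 (heat ice -20.0→0.0 °C): 229.1 × 2.04 × 20.0 = 9347 J
q2 (melt at 0 °C): 229.1 × 336.0 = 76978 J
q3 (heat water 0.0→100.0 °C): 229.1 × 4.15 × 100.0 = 95077 J
q4 (vaporize at 100 °C): 229.1 × 2252.0 = 515933 J
q5 (heat steam 100.0→135.1 °C): 229.1 × 1.95 × 35.1 = 15681 J
Total: 9347 + 76978 + 95077 + 515933 + 15681 = 713016 J = 713 kJ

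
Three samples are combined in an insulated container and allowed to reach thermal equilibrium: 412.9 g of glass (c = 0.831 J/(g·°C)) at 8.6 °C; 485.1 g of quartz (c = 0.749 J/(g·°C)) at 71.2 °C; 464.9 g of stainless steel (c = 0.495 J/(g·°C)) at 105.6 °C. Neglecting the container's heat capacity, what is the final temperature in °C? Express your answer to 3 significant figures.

Σ mᵢcᵢ(T − Tᵢ) = 0  ⇒  T = Σ mᵢcᵢTᵢ / Σ mᵢcᵢ
Σ mᵢcᵢ = 412.9×0.831 + 485.1×0.749 + 464.9×0.495 = 936.5853
Σ mᵢcᵢTᵢ = 343.1199×8.6 + 363.3399×71.2 + 230.1255×105.6 = 53122
T = 53122 / 936.5853 = 56.72 °C

T_f = 56.7 °C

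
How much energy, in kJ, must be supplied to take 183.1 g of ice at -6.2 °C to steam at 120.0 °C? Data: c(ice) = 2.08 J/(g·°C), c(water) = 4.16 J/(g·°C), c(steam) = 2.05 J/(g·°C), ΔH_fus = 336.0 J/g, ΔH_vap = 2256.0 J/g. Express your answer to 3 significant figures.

q1 (heat ice -6.2→0.0 °C): 183.1 × 2.08 × 6.2 = 2361 J
q2 (melt at 0 °C): 183.1 × 336.0 = 61522 J
q3 (heat water 0.0→100.0 °C): 183.1 × 4.16 × 100.0 = 76170 J
q4 (vaporize at 100 °C): 183.1 × 2256.0 = 413074 J
q5 (heat steam 100.0→120.0 °C): 183.1 × 2.05 × 20.0 = 7507 J
Total: 2361 + 61522 + 76170 + 413074 + 7507 = 560634 J = 561 kJ

q = 561 kJ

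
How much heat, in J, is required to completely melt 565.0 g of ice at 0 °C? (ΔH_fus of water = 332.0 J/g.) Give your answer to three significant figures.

q = 188000 J

q = m × ΔH_fus = 565.0 × 332.0 = 187600 J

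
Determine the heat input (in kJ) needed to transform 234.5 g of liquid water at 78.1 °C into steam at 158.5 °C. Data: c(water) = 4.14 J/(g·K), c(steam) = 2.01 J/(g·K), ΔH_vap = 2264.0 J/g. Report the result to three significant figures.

q1 (heat water 78.1→100.0 °C): 234.5 × 4.14 × 21.9 = 21261 J
q2 (vaporize at 100 °C): 234.5 × 2264.0 = 530908 J
q3 (heat steam 100.0→158.5 °C): 234.5 × 2.01 × 58.5 = 27574 J
Total: 21261 + 530908 + 27574 = 579743 J = 580 kJ

q = 580 kJ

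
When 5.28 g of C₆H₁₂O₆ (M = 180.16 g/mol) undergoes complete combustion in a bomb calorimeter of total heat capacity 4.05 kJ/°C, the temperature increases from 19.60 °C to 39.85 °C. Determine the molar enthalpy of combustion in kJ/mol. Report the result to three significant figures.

ΔH = -2800 kJ/mol

ΔT = 39.85 − 19.60 = 20.25 °C
q_cal = C_cal × ΔT = 4.05 × 20.25 = 82.0125 kJ
n = 5.28 / 180.16 = 0.02931 mol
q_rxn = −q_cal = -82.0125 kJ
ΔH = -82.0125 / 0.02931 = -2798 kJ/mol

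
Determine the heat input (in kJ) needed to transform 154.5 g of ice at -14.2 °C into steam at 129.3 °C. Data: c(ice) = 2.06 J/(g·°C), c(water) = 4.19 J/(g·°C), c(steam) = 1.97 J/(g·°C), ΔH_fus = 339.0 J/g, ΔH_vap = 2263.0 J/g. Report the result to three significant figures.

q1 (heat ice -14.2→0.0 °C): 154.5 × 2.06 × 14.2 = 4519 J
q2 (melt at 0 °C): 154.5 × 339.0 = 52376 J
q3 (heat water 0.0→100.0 °C): 154.5 × 4.19 × 100.0 = 64736 J
q4 (vaporize at 100 °C): 154.5 × 2263.0 = 349634 J
q5 (heat steam 100.0→129.3 °C): 154.5 × 1.97 × 29.3 = 8918 J
Total: 4519 + 52376 + 64736 + 349634 + 8918 = 480183 J = 480 kJ

q = 480 kJ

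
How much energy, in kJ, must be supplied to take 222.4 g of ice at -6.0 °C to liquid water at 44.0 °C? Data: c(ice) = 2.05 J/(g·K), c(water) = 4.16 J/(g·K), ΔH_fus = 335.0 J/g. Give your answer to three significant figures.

q = 118 kJ

q1 (heat ice -6.0→0.0 °C): 222.4 × 2.05 × 6.0 = 2736 J
q2 (melt at 0 °C): 222.4 × 335.0 = 74504 J
q3 (heat water 0.0→44.0 °C): 222.4 × 4.16 × 44.0 = 40708 J
Total: 2736 + 74504 + 40708 = 117948 J = 118 kJ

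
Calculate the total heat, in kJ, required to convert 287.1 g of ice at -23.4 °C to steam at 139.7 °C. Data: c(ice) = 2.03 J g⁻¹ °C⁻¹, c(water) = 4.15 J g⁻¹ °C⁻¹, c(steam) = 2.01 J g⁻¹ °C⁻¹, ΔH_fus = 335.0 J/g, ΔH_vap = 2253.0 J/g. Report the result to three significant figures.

q1 (heat ice -23.4→0.0 °C): 287.1 × 2.03 × 23.4 = 13638 J
q2 (melt at 0 °C): 287.1 × 335.0 = 96179 J
q3 (heat water 0.0→100.0 °C): 287.1 × 4.15 × 100.0 = 119147 J
q4 (vaporize at 100 °C): 287.1 × 2253.0 = 646836 J
q5 (heat steam 100.0→139.7 °C): 287.1 × 2.01 × 39.7 = 22910 J
Total: 13638 + 96179 + 119147 + 646836 + 22910 = 898710 J = 899 kJ

q = 899 kJ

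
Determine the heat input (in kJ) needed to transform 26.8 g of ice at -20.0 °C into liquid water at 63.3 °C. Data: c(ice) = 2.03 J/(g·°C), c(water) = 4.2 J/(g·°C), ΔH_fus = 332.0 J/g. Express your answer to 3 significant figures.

q = 17.1 kJ

q1 (heat ice -20.0→0.0 °C): 26.8 × 2.03 × 20.0 = 1088 J
q2 (melt at 0 °C): 26.8 × 332.0 = 8898 J
q3 (heat water 0.0→63.3 °C): 26.8 × 4.2 × 63.3 = 7125 J
Total: 1088 + 8898 + 7125 = 17111 J = 17.1 kJ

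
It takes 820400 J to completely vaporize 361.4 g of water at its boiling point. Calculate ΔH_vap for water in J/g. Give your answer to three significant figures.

ΔH_vap = q / m = 820400 / 361.4 = 2270 J/g

ΔH_vap = 2270 J/g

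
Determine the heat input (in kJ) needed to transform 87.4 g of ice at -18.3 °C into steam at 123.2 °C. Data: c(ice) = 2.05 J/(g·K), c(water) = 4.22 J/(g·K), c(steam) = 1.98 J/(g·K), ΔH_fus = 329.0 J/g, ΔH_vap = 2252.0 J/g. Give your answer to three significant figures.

q = 270 kJ

q1 (heat ice -18.3→0.0 °C): 87.4 × 2.05 × 18.3 = 3279 J
q2 (melt at 0 °C): 87.4 × 329.0 = 28755 J
q3 (heat water 0.0→100.0 °C): 87.4 × 4.22 × 100.0 = 36883 J
q4 (vaporize at 100 °C): 87.4 × 2252.0 = 196825 J
q5 (heat steam 100.0→123.2 °C): 87.4 × 1.98 × 23.2 = 4015 J
Total: 3279 + 28755 + 36883 + 196825 + 4015 = 269757 J = 270 kJ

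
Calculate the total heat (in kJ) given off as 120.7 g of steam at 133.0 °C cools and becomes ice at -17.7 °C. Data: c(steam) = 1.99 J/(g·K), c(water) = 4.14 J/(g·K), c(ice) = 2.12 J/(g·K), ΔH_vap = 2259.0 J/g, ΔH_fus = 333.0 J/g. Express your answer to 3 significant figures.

q1 (cool steam 133.0→100 °C): 120.7 × 1.99 × 33.0 = 7926 J
q2 (condense at 100 °C): 120.7 × 2259.0 = 272661 J
q3 (cool water 100→0 °C): 120.7 × 4.14 × 100.0 = 49970 J
q4 (freeze at 0 °C): 120.7 × 333.0 = 40193 J
q5 (cool ice 0→-17.7 °C): 120.7 × 2.12 × 17.7 = 4529 J
Total: 7926 + 272661 + 49970 + 40193 + 4529 = 375279 J = 375 kJ

q = 375 kJ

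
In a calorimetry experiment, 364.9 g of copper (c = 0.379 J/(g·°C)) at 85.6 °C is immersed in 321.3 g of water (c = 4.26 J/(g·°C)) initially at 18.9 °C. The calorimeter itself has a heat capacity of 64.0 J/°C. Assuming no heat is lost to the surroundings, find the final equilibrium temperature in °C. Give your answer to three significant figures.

T_f = 24.8 °C

Heat lost by copper = heat gained by water + calorimeter.
(364.9)(0.379)(85.6 − T) = [(321.3)(4.26) + 64.0](T − 18.9)
138.2971 (85.6 − T) = 1432.738 (T − 18.9)
11838 − 138.2971 T = 1432.738 T − 27079
38917 = 1571.0351 T
T = 24.77 °C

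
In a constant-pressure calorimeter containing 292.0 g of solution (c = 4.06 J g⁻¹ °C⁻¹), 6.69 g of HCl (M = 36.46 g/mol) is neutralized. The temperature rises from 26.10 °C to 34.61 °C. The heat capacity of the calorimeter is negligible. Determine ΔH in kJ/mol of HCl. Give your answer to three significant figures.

ΔH = -55.0 kJ/mol

|ΔT| = |34.61 − 26.10| = 8.51 °C
|q_surr| = (292.0 × 4.06) × 8.51 = 1185.52 × 8.51 = 10090 J
n(HCl) = 6.69 / 36.46 = 0.1835 mol
Temperature rose, so q_rxn = −|q_surr| = -10.09 kJ
ΔH = q_rxn / n = -54.99 kJ/mol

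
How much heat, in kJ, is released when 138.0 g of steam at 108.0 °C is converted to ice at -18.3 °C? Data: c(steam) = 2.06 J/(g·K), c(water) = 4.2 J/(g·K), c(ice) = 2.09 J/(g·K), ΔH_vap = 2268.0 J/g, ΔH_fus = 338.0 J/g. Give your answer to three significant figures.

q1 (cool steam 108.0→100 °C): 138.0 × 2.06 × 8.0 = 2274 J
q2 (condense at 100 °C): 138.0 × 2268.0 = 312984 J
q3 (cool water 100→0 °C): 138.0 × 4.2 × 100.0 = 57960 J
q4 (freeze at 0 °C): 138.0 × 338.0 = 46644 J
q5 (cool ice 0→-18.3 °C): 138.0 × 2.09 × 18.3 = 5278 J
Total: 2274 + 312984 + 57960 + 46644 + 5278 = 425140 J = 425 kJ

q = 425 kJ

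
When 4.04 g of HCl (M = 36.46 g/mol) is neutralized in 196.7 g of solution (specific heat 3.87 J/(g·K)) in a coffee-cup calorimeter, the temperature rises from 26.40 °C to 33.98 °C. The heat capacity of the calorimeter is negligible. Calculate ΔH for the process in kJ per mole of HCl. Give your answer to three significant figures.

ΔH = -52.1 kJ/mol

|ΔT| = |33.98 − 26.40| = 7.58 °C
|q_surr| = (196.7 × 3.87) × 7.58 = 761.229 × 7.58 = 5770 J
n(HCl) = 4.04 / 36.46 = 0.1108 mol
Temperature rose, so q_rxn = −|q_surr| = -5.770 kJ
ΔH = q_rxn / n = -52.08 kJ/mol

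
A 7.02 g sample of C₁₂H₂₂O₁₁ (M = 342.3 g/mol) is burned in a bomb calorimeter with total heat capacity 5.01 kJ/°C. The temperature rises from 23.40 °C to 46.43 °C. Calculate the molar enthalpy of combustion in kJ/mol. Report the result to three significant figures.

ΔT = 46.43 − 23.40 = 23.03 °C
q_cal = C_cal × ΔT = 5.01 × 23.03 = 115.3803 kJ
n = 7.02 / 342.3 = 0.02051 mol
q_rxn = −q_cal = -115.3803 kJ
ΔH = -115.3803 / 0.02051 = -5626 kJ/mol

ΔH = -5630 kJ/mol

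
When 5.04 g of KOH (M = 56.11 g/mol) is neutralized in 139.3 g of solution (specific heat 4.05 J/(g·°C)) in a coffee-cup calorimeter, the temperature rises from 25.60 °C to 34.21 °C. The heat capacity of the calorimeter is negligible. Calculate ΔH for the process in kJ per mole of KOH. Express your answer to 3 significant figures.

|ΔT| = |34.21 − 25.60| = 8.61 °C
|q_surr| = (139.3 × 4.05) × 8.61 = 564.165 × 8.61 = 4857 J
n(KOH) = 5.04 / 56.11 = 0.08982 mol
Temperature rose, so q_rxn = −|q_surr| = -4.857 kJ
ΔH = q_rxn / n = -54.07 kJ/mol

ΔH = -54.1 kJ/mol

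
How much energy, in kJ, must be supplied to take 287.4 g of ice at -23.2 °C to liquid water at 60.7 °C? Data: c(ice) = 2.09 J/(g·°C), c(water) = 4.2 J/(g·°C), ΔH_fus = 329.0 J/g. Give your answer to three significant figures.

q = 182 kJ

q1 (heat ice -23.2→0.0 °C): 287.4 × 2.09 × 23.2 = 13935 J
q2 (melt at 0 °C): 287.4 × 329.0 = 94555 J
q3 (heat water 0.0→60.7 °C): 287.4 × 4.2 × 60.7 = 73270 J
Total: 13935 + 94555 + 73270 = 181760 J = 182 kJ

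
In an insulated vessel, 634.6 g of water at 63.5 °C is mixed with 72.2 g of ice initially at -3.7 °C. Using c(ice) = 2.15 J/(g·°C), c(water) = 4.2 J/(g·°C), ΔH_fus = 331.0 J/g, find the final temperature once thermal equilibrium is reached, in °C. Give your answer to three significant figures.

T_f = 48.8 °C

Heat to bring ice to 0 °C and melt it: q₁ = 72.2×2.15×3.7 + 72.2×331.0 = 24473 J
Heat the water can supply cooling to 0 °C: 634.6×4.2×63.5 = 169248 J > q₁, so all ice melts.
Energy balance: 634.6×4.2×(63.5 − T) = 24473 + 72.2×4.2×(T − 0)
2665.32(63.5 − T) = 24473 + 303.24 T
169248 − 24473 = 2968.56 T
T = 144775 / 2968.56 = 48.77 °C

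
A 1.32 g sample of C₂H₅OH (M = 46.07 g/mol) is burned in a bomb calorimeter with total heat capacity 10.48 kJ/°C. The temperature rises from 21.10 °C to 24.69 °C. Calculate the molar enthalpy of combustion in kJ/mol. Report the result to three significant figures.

ΔH = -1310 kJ/mol

ΔT = 24.69 − 21.10 = 3.59 °C
q_cal = C_cal × ΔT = 10.48 × 3.59 = 37.6232 kJ
n = 1.32 / 46.07 = 0.02865 mol
q_rxn = −q_cal = -37.6232 kJ
ΔH = -37.6232 / 0.02865 = -1313 kJ/mol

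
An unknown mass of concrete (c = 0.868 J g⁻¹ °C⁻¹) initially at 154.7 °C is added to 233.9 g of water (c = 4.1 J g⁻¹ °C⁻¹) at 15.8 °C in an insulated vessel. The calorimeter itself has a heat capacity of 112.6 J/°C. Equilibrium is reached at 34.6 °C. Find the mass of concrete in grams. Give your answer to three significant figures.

m = 193 g

q_gained = (233.9 × 4.1 + 112.6) × (34.6 − 15.8) = 20150 J
q_lost = m × 0.868 × (154.7 − 34.6) = 104.2468 m
m = 20150 / 104.2468 = 193 g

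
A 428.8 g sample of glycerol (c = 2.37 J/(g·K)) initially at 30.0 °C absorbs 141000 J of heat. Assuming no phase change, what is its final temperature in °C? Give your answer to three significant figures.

ΔT = q / (m c) = 141000 / (428.8 × 2.37) = 138.7 °C
T_f = 30.0 + 138.7 = 168.7 °C

T_f = 169 °C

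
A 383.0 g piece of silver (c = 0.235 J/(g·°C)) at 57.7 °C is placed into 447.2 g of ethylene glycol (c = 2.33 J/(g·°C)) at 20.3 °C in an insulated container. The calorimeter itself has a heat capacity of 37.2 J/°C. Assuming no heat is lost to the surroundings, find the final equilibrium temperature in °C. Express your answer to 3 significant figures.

T_f = 23.2 °C

Heat lost by silver = heat gained by ethylene glycol + calorimeter.
(383.0)(0.235)(57.7 − T) = [(447.2)(2.33) + 37.2](T − 20.3)
90.005 (57.7 − T) = 1079.176 (T − 20.3)
5193.3 − 90.005 T = 1079.176 T − 21907
27100.3 = 1169.181 T
T = 23.18 °C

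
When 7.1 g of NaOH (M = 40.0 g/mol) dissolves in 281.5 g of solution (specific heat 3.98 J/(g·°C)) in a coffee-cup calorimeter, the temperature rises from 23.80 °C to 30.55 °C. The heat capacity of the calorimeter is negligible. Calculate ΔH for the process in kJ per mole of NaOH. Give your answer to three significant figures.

|ΔT| = |30.55 − 23.80| = 6.75 °C
|q_surr| = (281.5 × 3.98) × 6.75 = 1120.37 × 6.75 = 7562 J
n(NaOH) = 7.1 / 40.0 = 0.1775 mol
Temperature rose, so q_rxn = −|q_surr| = -7.562 kJ
ΔH = q_rxn / n = -42.60 kJ/mol

ΔH = -42.6 kJ/mol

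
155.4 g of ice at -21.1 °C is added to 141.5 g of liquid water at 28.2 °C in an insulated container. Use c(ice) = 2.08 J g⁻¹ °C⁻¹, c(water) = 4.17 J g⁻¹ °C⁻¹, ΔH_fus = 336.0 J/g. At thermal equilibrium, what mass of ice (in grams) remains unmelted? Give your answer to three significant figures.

Heat to warm all ice to 0 °C: 155.4×2.08×21.1 = 6820.2 J
Heat released by water cooling to 0 °C: 141.5×4.17×28.2 = 16640 J
16640 J < 6820.2 + 155.4×336.0 = 59034.6 J, so not all ice melts; final T = 0 °C.
Heat left for melting: 16640 − 6820.2 = 9819.8 J
Mass melted = 9819.8 / 336.0 = 29.23 g
Ice remaining = 155.4 − 29.23 = 126.17 g

m_ice remaining = 126 g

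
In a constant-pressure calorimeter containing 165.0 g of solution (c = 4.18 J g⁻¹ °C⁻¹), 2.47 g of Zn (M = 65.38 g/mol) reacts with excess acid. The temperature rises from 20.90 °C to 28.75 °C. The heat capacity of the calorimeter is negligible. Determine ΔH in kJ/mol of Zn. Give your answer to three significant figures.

|ΔT| = |28.75 − 20.90| = 7.85 °C
|q_surr| = (165.0 × 4.18) × 7.85 = 689.7 × 7.85 = 5414 J
n(Zn) = 2.47 / 65.38 = 0.03778 mol
Temperature rose, so q_rxn = −|q_surr| = -5.414 kJ
ΔH = q_rxn / n = -143.3 kJ/mol

ΔH = -143 kJ/mol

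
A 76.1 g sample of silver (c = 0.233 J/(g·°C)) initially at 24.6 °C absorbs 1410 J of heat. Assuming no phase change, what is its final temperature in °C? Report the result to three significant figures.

ΔT = q / (m c) = 1410 / (76.1 × 0.233) = 79.52 °C
T_f = 24.6 + 79.52 = 104.12 °C

T_f = 104 °C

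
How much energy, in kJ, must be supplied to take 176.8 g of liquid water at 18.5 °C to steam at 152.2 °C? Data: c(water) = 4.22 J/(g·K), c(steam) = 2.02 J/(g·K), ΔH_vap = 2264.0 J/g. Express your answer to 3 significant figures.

q = 480 kJ

q1 (heat water 18.5→100.0 °C): 176.8 × 4.22 × 81.5 = 60807 J
q2 (vaporize at 100 °C): 176.8 × 2264.0 = 400275 J
q3 (heat steam 100.0→152.2 °C): 176.8 × 2.02 × 52.2 = 18642 J
Total: 60807 + 400275 + 18642 = 479724 J = 480 kJ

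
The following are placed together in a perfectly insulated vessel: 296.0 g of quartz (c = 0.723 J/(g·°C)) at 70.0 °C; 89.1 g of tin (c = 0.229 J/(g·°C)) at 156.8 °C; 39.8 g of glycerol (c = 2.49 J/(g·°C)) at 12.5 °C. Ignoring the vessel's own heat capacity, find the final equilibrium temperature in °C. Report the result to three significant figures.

Σ mᵢcᵢ(T − Tᵢ) = 0  ⇒  T = Σ mᵢcᵢTᵢ / Σ mᵢcᵢ
Σ mᵢcᵢ = 296.0×0.723 + 89.1×0.229 + 39.8×2.49 = 333.5139
Σ mᵢcᵢTᵢ = 214.008×70.0 + 20.4039×156.8 + 99.102×12.5 = 19419
T = 19419 / 333.5139 = 58.23 °C

T_f = 58.2 °C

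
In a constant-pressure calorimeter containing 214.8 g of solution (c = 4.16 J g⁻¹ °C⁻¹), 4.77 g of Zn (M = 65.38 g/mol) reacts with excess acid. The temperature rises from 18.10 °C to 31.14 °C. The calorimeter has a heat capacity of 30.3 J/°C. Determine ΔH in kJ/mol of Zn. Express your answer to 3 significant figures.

|ΔT| = |31.14 − 18.10| = 13.04 °C
|q_surr| = (214.8 × 4.16 + 30.3) × 13.04 = 923.868 × 13.04 = 12050 J
n(Zn) = 4.77 / 65.38 = 0.07296 mol
Temperature rose, so q_rxn = −|q_surr| = -12.05 kJ
ΔH = q_rxn / n = -165.2 kJ/mol

ΔH = -165 kJ/mol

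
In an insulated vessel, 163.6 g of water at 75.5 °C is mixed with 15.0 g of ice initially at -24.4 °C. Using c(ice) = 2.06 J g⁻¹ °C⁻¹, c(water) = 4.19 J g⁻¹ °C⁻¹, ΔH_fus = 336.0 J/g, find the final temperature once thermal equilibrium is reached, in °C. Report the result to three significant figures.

Heat to bring ice to 0 °C and melt it: q₁ = 15.0×2.06×24.4 + 15.0×336.0 = 5794.0 J
Heat the water can supply cooling to 0 °C: 163.6×4.19×75.5 = 51754.0 J > q₁, so all ice melts.
Energy balance: 163.6×4.19×(75.5 − T) = 5794.0 + 15.0×4.19×(T − 0)
685.484(75.5 − T) = 5794.0 + 62.85 T
51754.0 − 5794.0 = 748.334 T
T = 45960.0 / 748.334 = 61.42 °C

T_f = 61.4 °C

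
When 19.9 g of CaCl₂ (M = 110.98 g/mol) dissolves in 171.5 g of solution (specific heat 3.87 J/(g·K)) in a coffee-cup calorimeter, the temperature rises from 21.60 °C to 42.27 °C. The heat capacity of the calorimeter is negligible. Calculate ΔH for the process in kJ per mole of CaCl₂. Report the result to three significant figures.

|ΔT| = |42.27 − 21.60| = 20.67 °C
|q_surr| = (171.5 × 3.87) × 20.67 = 663.705 × 20.67 = 13720 J
n(CaCl₂) = 19.9 / 110.98 = 0.1793 mol
Temperature rose, so q_rxn = −|q_surr| = -13.72 kJ
ΔH = q_rxn / n = -76.52 kJ/mol

ΔH = -76.5 kJ/mol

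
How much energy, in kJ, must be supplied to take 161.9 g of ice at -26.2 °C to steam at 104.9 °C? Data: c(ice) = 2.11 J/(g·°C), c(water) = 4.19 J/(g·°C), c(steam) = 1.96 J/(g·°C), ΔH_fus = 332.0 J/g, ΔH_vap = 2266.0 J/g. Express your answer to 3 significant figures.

q = 499 kJ

q1 (heat ice -26.2→0.0 °C): 161.9 × 2.11 × 26.2 = 8950 J
q2 (melt at 0 °C): 161.9 × 332.0 = 53751 J
q3 (heat water 0.0→100.0 °C): 161.9 × 4.19 × 100.0 = 67836 J
q4 (vaporize at 100 °C): 161.9 × 2266.0 = 366865 J
q5 (heat steam 100.0→104.9 °C): 161.9 × 1.96 × 4.9 = 1555 J
Total: 8950 + 53751 + 67836 + 366865 + 1555 = 498957 J = 499 kJ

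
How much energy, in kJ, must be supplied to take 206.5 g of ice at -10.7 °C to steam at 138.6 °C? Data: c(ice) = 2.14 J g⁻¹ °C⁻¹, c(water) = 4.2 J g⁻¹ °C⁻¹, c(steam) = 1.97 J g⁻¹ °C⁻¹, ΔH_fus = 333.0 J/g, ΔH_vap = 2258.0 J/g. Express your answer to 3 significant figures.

q1 (heat ice -10.7→0.0 °C): 206.5 × 2.14 × 10.7 = 4728 J
q2 (melt at 0 °C): 206.5 × 333.0 = 68765 J
q3 (heat water 0.0→100.0 °C): 206.5 × 4.2 × 100.0 = 86730 J
q4 (vaporize at 100 °C): 206.5 × 2258.0 = 466277 J
q5 (heat steam 100.0→138.6 °C): 206.5 × 1.97 × 38.6 = 15703 J
Total: 4728 + 68765 + 86730 + 466277 + 15703 = 642203 J = 642 kJ

q = 642 kJ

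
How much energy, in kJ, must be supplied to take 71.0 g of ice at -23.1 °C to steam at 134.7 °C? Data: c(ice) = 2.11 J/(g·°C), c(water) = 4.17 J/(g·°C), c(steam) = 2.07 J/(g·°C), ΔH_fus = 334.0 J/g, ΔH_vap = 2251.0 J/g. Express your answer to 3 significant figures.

q = 222 kJ

q1 (heat ice -23.1→0.0 °C): 71.0 × 2.11 × 23.1 = 3461 J
q2 (melt at 0 °C): 71.0 × 334.0 = 23714 J
q3 (heat water 0.0→100.0 °C): 71.0 × 4.17 × 100.0 = 29607 J
q4 (vaporize at 100 °C): 71.0 × 2251.0 = 159821 J
q5 (heat steam 100.0→134.7 °C): 71.0 × 2.07 × 34.7 = 5100 J
Total: 3461 + 23714 + 29607 + 159821 + 5100 = 221703 J = 222 kJ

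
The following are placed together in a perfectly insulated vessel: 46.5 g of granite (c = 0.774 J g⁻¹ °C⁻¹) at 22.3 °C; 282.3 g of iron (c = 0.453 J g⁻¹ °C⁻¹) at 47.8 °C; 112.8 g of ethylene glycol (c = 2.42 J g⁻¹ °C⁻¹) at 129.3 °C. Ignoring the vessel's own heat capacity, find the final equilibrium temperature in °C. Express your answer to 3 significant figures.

T_f = 96.6 °C

Σ mᵢcᵢ(T − Tᵢ) = 0  ⇒  T = Σ mᵢcᵢTᵢ / Σ mᵢcᵢ
Σ mᵢcᵢ = 46.5×0.774 + 282.3×0.453 + 112.8×2.42 = 436.8489
Σ mᵢcᵢTᵢ = 35.991×22.3 + 127.8819×47.8 + 272.976×129.3 = 42211
T = 42211 / 436.8489 = 96.63 °C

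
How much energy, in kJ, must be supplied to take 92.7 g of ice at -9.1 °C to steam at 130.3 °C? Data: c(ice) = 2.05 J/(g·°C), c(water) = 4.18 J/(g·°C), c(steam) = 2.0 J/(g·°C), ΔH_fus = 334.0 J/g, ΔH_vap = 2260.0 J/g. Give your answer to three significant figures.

q1 (heat ice -9.1→0.0 °C): 92.7 × 2.05 × 9.1 = 1729 J
q2 (melt at 0 °C): 92.7 × 334.0 = 30962 J
q3 (heat water 0.0→100.0 °C): 92.7 × 4.18 × 100.0 = 38749 J
q4 (vaporize at 100 °C): 92.7 × 2260.0 = 209502 J
q5 (heat steam 100.0→130.3 °C): 92.7 × 2.0 × 30.3 = 5618 J
Total: 1729 + 30962 + 38749 + 209502 + 5618 = 286560 J = 287 kJ

q = 287 kJ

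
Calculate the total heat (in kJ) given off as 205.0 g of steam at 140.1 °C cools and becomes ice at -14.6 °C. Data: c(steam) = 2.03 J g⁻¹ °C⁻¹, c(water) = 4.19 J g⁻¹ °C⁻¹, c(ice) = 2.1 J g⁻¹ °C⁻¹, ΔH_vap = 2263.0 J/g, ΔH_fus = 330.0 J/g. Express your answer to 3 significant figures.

q = 640 kJ

q1 (cool steam 140.1→100 °C): 205.0 × 2.03 × 40.1 = 16688 J
q2 (condense at 100 °C): 205.0 × 2263.0 = 463915 J
q3 (cool water 100→0 °C): 205.0 × 4.19 × 100.0 = 85895 J
q4 (freeze at 0 °C): 205.0 × 330.0 = 67650 J
q5 (cool ice 0→-14.6 °C): 205.0 × 2.1 × 14.6 = 6285 J
Total: 16688 + 463915 + 85895 + 67650 + 6285 = 640433 J = 640 kJ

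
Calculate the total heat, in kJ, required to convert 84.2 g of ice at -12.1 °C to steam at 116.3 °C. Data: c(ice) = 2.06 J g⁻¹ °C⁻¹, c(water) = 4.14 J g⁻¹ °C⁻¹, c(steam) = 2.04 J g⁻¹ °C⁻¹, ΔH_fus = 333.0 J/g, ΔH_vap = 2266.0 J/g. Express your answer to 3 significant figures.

q1 (heat ice -12.1→0.0 °C): 84.2 × 2.06 × 12.1 = 2099 J
q2 (melt at 0 °C): 84.2 × 333.0 = 28039 J
q3 (heat water 0.0→100.0 °C): 84.2 × 4.14 × 100.0 = 34859 J
q4 (vaporize at 100 °C): 84.2 × 2266.0 = 190797 J
q5 (heat steam 100.0→116.3 °C): 84.2 × 2.04 × 16.3 = 2800 J
Total: 2099 + 28039 + 34859 + 190797 + 2800 = 258594 J = 259 kJ

q = 259 kJ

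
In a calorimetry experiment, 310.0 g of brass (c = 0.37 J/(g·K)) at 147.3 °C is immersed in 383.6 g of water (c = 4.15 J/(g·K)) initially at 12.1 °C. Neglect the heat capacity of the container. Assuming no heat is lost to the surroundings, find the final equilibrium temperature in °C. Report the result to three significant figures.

T_f = 21.2 °C

Heat lost by brass = heat gained by water.
(310.0)(0.37)(147.3 − T) = (383.6)(4.15)(T − 12.1)
114.7 (147.3 − T) = 1591.94 (T − 12.1)
16895 − 114.7 T = 1591.94 T − 19262
36157 = 1706.64 T
T = 21.19 °C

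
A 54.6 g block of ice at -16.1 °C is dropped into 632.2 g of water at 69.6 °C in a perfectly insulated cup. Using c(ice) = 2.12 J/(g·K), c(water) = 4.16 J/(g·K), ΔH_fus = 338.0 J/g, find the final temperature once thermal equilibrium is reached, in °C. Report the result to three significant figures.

T_f = 57.0 °C

Heat to bring ice to 0 °C and melt it: q₁ = 54.6×2.12×16.1 + 54.6×338.0 = 20318 J
Heat the water can supply cooling to 0 °C: 632.2×4.16×69.6 = 183045 J > q₁, so all ice melts.
Energy balance: 632.2×4.16×(69.6 − T) = 20318 + 54.6×4.16×(T − 0)
2629.952(69.6 − T) = 20318 + 227.136 T
183045 − 20318 = 2857.088 T
T = 162727 / 2857.088 = 56.96 °C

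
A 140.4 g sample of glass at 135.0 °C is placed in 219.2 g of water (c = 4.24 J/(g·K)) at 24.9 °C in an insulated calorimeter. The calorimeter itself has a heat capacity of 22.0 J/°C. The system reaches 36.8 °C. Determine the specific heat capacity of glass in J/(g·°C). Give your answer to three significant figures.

q_gained = (219.2 × 4.24 + 22.0) × (36.8 − 24.9) = 11320 J
q_lost = 140.4 × c × (135.0 − 36.8) = 13787.28 c
Set equal: c = 11320 / 13787.28 = 0.821 J/(g·°C)

c = 0.821 J/(g·°C)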